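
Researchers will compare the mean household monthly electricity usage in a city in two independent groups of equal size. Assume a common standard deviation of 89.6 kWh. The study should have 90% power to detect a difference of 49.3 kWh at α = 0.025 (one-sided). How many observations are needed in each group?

For two equal groups, n per group = 2·((z_α + z_β)·σ/δ)².
z_α = 1.960; z_β = 1.282 (power 90%).
n = 2 × (3.242 × 89.6 / 49.3)² = 2 × 34.72 = 69.44
Round up: n = 70 per group.

70 per group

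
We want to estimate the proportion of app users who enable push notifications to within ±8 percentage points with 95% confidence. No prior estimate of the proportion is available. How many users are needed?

For a proportion with margin E = 0.08 at 95% confidence, z = 1.960.
With no prior estimate, use p = 0.5, which maximizes p(1−p) at 0.25.
n = 0.25 × (z/E)² = 0.25 × (1.960/0.08)² = 150.06
Round up: n = 151.

151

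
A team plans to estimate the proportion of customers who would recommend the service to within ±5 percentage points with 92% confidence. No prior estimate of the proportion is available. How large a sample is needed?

For a proportion with margin E = 0.05 at 92% confidence, z = 1.751.
With no prior estimate, use p = 0.5, which maximizes p(1−p) at 0.25.
n = 0.25 × (z/E)² = 0.25 × (1.751/0.05)² = 306.60
Round up: n = 307.

307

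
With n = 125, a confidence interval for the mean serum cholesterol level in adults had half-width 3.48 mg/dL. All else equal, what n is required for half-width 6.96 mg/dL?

Margin of error scales as 1/√n, so n₂ = n₁·(E₁/E₂)².
n₂ = 125 × (3.48/6.96)² = 125 × 0.25 = 31.25
Round up: n₂ = 32.

32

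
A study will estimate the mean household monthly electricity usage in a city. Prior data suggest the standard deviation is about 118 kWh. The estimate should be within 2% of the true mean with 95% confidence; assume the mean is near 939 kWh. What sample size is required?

152

For a mean, the margin of error is E = z·σ/√n, so n = (zσ/E)².
At 95% confidence, z = 1.960.
E = 2% of 939 = 18.78 kWh.
n = (1.960 × 118 / 18.78)² = 151.66
Round up: n = 152.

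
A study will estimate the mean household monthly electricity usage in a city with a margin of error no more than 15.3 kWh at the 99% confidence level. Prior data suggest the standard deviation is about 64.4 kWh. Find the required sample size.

For a mean, the margin of error is E = z·σ/√n, so n = (zσ/E)².
At 99% confidence, z = 2.576.
n = (2.576 × 64.4 / 15.3)² = 117.57
Round up: n = 118.

n = 118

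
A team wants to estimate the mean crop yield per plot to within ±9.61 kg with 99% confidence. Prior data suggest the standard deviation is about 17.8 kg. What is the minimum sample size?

For a mean, the margin of error is E = z·σ/√n, so n = (zσ/E)².
At 99% confidence, z = 2.576.
n = (2.576 × 17.8 / 9.61)² = 22.77
Round up: n = 23.

23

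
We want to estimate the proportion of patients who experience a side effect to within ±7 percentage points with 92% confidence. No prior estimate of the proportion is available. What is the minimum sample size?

157

For a proportion with margin E = 0.07 at 92% confidence, z = 1.751.
With no prior estimate, use p = 0.5, which maximizes p(1−p) at 0.25.
n = 0.25 × (z/E)² = 0.25 × (1.751/0.07)² = 156.43
Round up: n = 157.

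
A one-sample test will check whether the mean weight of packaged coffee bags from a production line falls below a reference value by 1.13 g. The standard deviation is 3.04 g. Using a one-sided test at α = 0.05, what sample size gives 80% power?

For a one-sample z-test, n = ((z_α + z_β)·σ/δ)².
z_α = 1.645 (one-sided α = 0.05); z_β = 0.842 (power 80% → β = 0.2).
n = (2.487 × 3.04 / 1.13)² = 44.77
Round up: n = 45.

n = 45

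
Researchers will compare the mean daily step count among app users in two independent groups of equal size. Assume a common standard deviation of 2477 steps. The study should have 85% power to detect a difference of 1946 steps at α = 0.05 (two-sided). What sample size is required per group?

30 per group

For two equal groups, n per group = 2·((z_{α/2} + z_β)·σ/δ)².
z_{α/2} = 1.960; z_β = 1.036 (power 85%).
n = 2 × (2.996 × 2477 / 1946)² = 2 × 14.54 = 29.08
Round up: n = 30 per group.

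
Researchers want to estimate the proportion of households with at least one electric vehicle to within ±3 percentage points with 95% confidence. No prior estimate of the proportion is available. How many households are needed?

1068

For a proportion with margin E = 0.03 at 95% confidence, z = 1.960.
With no prior estimate, use p = 0.5, which maximizes p(1−p) at 0.25.
n = 0.25 × (z/E)² = 0.25 × (1.960/0.03)² = 1067.11
Round up: n = 1068.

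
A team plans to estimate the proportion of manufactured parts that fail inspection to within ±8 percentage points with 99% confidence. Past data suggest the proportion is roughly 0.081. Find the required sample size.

78

For a proportion with margin E = 0.08 at 99% confidence, z = 2.576.
n = p̂(1−p̂)(z/E)² = 0.081 × 0.919 × (2.576/0.08)² = 77.18
Round up: n = 78.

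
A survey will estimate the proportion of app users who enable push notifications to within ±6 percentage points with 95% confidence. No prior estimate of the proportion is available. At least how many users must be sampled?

267

For a proportion with margin E = 0.06 at 95% confidence, z = 1.960.
With no prior estimate, use p = 0.5, which maximizes p(1−p) at 0.25.
n = 0.25 × (z/E)² = 0.25 × (1.960/0.06)² = 266.78
Round up: n = 267.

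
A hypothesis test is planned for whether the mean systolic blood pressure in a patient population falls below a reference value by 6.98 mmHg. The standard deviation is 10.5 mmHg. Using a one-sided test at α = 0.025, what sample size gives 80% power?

18

For a one-sample z-test, n = ((z_α + z_β)·σ/δ)².
z_α = 1.960 (one-sided α = 0.025); z_β = 0.842 (power 80% → β = 0.2).
n = (2.802 × 10.5 / 6.98)² = 17.77
Round up: n = 18.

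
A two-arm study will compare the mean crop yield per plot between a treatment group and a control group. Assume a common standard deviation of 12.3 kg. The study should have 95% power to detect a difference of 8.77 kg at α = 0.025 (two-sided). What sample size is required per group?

60 per group

For two equal groups, n per group = 2·((z_{α/2} + z_β)·σ/δ)².
z_{α/2} = 2.241; z_β = 1.645 (power 95%).
n = 2 × (3.886 × 12.3 / 8.77)² = 2 × 29.70 = 59.40
Round up: n = 60 per group.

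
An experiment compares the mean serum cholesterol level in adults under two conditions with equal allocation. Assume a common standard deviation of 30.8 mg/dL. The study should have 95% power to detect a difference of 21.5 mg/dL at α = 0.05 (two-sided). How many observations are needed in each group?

For two equal groups, n per group = 2·((z_{α/2} + z_β)·σ/δ)².
z_{α/2} = 1.960; z_β = 1.645 (power 95%).
n = 2 × (3.605 × 30.8 / 21.5)² = 2 × 26.67 = 53.34
Round up: n = 54 per group.

54 per group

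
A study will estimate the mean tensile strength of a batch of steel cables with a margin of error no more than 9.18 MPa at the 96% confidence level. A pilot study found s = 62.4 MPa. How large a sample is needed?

195

For a mean, the margin of error is E = z·σ/√n, so n = (zσ/E)².
At 96% confidence, z = 2.054.
n = (2.054 × 62.4 / 9.18)² = 194.93
Round up: n = 195.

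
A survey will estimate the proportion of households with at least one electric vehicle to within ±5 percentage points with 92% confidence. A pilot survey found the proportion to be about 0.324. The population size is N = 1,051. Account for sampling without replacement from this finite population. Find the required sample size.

For a proportion with margin E = 0.05 at 92% confidence, z = 1.751.
n = p̂(1−p̂)(z/E)² = 0.324 × 0.676 × (1.751/0.05)² = 268.61 — call this n₀.
Finite-population correction with N = 1,051: n = n₀ / (1 + (n₀−1)/N) = 268.61 / 1.255 = 214.03
Round up: n = 215.

215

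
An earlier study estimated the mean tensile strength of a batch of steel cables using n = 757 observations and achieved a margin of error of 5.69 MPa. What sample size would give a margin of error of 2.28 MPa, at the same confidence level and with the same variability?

Margin of error scales as 1/√n, so n₂ = n₁·(E₁/E₂)².
n₂ = 757 × (5.69/2.28)² = 757 × 6.228 = 4714.60
Round up: n₂ = 4715.

4715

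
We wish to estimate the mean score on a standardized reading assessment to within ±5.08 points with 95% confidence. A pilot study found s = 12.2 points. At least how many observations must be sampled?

For a mean, the margin of error is E = z·σ/√n, so n = (zσ/E)².
At 95% confidence, z = 1.960.
n = (1.960 × 12.2 / 5.08)² = 22.16
Round up: n = 23.

23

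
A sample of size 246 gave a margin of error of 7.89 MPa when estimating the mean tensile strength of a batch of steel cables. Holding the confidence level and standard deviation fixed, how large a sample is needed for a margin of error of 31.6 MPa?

n = 16

Margin of error scales as 1/√n, so n₂ = n₁·(E₁/E₂)².
n₂ = 246 × (7.89/31.6)² = 246 × 0.06234 = 15.34
Round up: n₂ = 16.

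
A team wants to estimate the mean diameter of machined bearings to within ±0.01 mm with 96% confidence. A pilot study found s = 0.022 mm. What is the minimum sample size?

For a mean, the margin of error is E = z·σ/√n, so n = (zσ/E)².
At 96% confidence, z = 2.054.
n = (2.054 × 0.022 / 0.01)² = 20.42
Round up: n = 21.

21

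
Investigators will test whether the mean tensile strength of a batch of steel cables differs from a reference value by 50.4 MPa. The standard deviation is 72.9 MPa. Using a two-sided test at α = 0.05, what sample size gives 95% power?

For a one-sample z-test, n = ((z_{α/2} + z_β)·σ/δ)².
z_{α/2} = 1.960 (two-sided α = 0.05); z_β = 1.645 (power 95% → β = 0.05).
n = (3.605 × 72.9 / 50.4)² = 27.19
Round up: n = 28.

28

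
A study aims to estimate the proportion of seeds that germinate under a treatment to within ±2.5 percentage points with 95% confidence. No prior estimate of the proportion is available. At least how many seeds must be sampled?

1537

For a proportion with margin E = 0.025 at 95% confidence, z = 1.960.
With no prior estimate, use p = 0.5, which maximizes p(1−p) at 0.25.
n = 0.25 × (z/E)² = 0.25 × (1.960/0.025)² = 1536.64
Round up: n = 1537.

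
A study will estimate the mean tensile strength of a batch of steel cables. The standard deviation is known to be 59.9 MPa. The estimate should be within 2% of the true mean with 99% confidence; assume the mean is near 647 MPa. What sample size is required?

For a mean, the margin of error is E = z·σ/√n, so n = (zσ/E)².
At 99% confidence, z = 2.576.
E = 2% of 647 = 12.94 MPa.
n = (2.576 × 59.9 / 12.94)² = 142.19
Round up: n = 143.

143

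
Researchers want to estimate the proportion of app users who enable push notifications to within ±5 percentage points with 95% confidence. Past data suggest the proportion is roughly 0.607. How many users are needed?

367

For a proportion with margin E = 0.05 at 95% confidence, z = 1.960.
n = p̂(1−p̂)(z/E)² = 0.607 × 0.393 × (1.960/0.05)² = 366.57
Round up: n = 367.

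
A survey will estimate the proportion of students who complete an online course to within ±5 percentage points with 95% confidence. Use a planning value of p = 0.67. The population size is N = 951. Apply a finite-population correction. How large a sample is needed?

For a proportion with margin E = 0.05 at 95% confidence, z = 1.960.
n = p̂(1−p̂)(z/E)² = 0.67 × 0.33 × (1.960/0.05)² = 339.75 — call this n₀.
Finite-population correction with N = 951: n = n₀ / (1 + (n₀−1)/N) = 339.75 / 1.356 = 250.55
Round up: n = 251.

251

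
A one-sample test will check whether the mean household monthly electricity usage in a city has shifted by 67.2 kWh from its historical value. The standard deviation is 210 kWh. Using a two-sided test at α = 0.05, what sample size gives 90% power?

103

For a one-sample z-test, n = ((z_{α/2} + z_β)·σ/δ)².
z_{α/2} = 1.960 (two-sided α = 0.05); z_β = 1.282 (power 90% → β = 0.1).
n = (3.242 × 210 / 67.2)² = 102.64
Round up: n = 103.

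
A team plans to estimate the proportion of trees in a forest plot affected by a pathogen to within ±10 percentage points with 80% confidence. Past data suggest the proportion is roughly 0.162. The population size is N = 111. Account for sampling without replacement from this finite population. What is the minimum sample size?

For a proportion with margin E = 0.1 at 80% confidence, z = 1.282.
n = p̂(1−p̂)(z/E)² = 0.162 × 0.838 × (1.282/0.1)² = 22.31 — call this n₀.
Finite-population correction with N = 111: n = n₀ / (1 + (n₀−1)/N) = 22.31 / 1.192 = 18.72
Round up: n = 19.

19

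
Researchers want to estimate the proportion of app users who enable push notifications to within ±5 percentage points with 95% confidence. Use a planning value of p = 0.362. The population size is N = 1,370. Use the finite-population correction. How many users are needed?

283

For a proportion with margin E = 0.05 at 95% confidence, z = 1.960.
n = p̂(1−p̂)(z/E)² = 0.362 × 0.638 × (1.960/0.05)² = 354.90 — call this n₀.
Finite-population correction with N = 1,370: n = n₀ / (1 + (n₀−1)/N) = 354.90 / 1.258 = 282.11
Round up: n = 283.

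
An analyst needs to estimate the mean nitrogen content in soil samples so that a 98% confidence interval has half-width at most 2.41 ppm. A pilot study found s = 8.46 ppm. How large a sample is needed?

67

For a mean, the margin of error is E = z·σ/√n, so n = (zσ/E)².
At 98% confidence, z = 2.326.
n = (2.326 × 8.46 / 2.41)² = 66.67
Round up: n = 67.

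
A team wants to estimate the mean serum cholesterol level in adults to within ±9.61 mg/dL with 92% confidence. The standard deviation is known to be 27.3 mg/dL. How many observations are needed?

25

For a mean, the margin of error is E = z·σ/√n, so n = (zσ/E)².
At 92% confidence, z = 1.751.
n = (1.751 × 27.3 / 9.61)² = 24.74
Round up: n = 25.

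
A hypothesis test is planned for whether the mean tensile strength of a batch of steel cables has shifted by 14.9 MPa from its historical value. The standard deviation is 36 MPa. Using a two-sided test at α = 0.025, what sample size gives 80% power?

56

For a one-sample z-test, n = ((z_{α/2} + z_β)·σ/δ)².
z_{α/2} = 2.241 (two-sided α = 0.025); z_β = 0.842 (power 80% → β = 0.2).
n = (3.083 × 36 / 14.9)² = 55.49
Round up: n = 56.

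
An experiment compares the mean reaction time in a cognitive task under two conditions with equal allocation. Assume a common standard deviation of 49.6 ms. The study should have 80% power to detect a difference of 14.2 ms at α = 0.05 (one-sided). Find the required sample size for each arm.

151 per group

For two equal groups, n per group = 2·((z_α + z_β)·σ/δ)².
z_α = 1.645; z_β = 0.842 (power 80%).
n = 2 × (2.487 × 49.6 / 14.2)² = 2 × 75.46 = 150.92
Round up: n = 151 per group.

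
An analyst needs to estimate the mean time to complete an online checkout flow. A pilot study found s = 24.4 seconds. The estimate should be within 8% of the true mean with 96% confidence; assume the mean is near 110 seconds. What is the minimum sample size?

For a mean, the margin of error is E = z·σ/√n, so n = (zσ/E)².
At 96% confidence, z = 2.054.
E = 8% of 110 = 8.8 seconds.
n = (2.054 × 24.4 / 8.8)² = 32.44
Round up: n = 33.

n = 33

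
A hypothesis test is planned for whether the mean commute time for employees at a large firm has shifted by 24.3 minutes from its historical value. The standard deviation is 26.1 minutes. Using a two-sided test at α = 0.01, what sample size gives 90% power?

n = 18

For a one-sample z-test, n = ((z_{α/2} + z_β)·σ/δ)².
z_{α/2} = 2.576 (two-sided α = 0.01); z_β = 1.282 (power 90% → β = 0.1).
n = (3.858 × 26.1 / 24.3)² = 17.17
Round up: n = 18.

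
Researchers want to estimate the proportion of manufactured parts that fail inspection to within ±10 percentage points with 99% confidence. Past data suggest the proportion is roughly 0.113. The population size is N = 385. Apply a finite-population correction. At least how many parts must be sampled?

For a proportion with margin E = 0.1 at 99% confidence, z = 2.576.
n = p̂(1−p̂)(z/E)² = 0.113 × 0.887 × (2.576/0.1)² = 66.51 — call this n₀.
Finite-population correction with N = 385: n = n₀ / (1 + (n₀−1)/N) = 66.51 / 1.17 = 56.85
Round up: n = 57.

57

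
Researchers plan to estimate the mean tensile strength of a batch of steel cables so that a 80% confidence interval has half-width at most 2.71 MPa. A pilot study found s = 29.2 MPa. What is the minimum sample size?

For a mean, the margin of error is E = z·σ/√n, so n = (zσ/E)².
At 80% confidence, z = 1.282.
n = (1.282 × 29.2 / 2.71)² = 190.81
Round up: n = 191.

191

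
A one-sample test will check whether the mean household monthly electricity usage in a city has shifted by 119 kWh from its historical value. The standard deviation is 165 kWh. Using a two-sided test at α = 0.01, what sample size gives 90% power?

29

For a one-sample z-test, n = ((z_{α/2} + z_β)·σ/δ)².
z_{α/2} = 2.576 (two-sided α = 0.01); z_β = 1.282 (power 90% → β = 0.1).
n = (3.858 × 165 / 119)² = 28.62
Round up: n = 29.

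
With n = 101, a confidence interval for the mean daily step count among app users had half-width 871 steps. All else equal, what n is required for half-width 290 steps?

Margin of error scales as 1/√n, so n₂ = n₁·(E₁/E₂)².
n₂ = 101 × (871/290)² = 101 × 9.021 = 911.12
Round up: n₂ = 912.

912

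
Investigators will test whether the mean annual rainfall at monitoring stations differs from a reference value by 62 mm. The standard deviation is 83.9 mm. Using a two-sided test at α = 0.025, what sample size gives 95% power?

28

For a one-sample z-test, n = ((z_{α/2} + z_β)·σ/δ)².
z_{α/2} = 2.241 (two-sided α = 0.025); z_β = 1.645 (power 95% → β = 0.05).
n = (3.886 × 83.9 / 62)² = 27.65
Round up: n = 28.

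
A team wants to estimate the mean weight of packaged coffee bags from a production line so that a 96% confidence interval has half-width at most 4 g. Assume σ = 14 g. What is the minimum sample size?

52

For a mean, the margin of error is E = z·σ/√n, so n = (zσ/E)².
At 96% confidence, z = 2.054.
n = (2.054 × 14 / 4)² = 51.68
Round up: n = 52.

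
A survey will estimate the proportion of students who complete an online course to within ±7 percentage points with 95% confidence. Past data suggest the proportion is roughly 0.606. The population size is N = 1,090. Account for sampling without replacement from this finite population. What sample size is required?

For a proportion with margin E = 0.07 at 95% confidence, z = 1.960.
n = p̂(1−p̂)(z/E)² = 0.606 × 0.394 × (1.960/0.07)² = 187.19 — call this n₀.
Finite-population correction with N = 1,090: n = n₀ / (1 + (n₀−1)/N) = 187.19 / 1.171 = 159.85
Round up: n = 160.

160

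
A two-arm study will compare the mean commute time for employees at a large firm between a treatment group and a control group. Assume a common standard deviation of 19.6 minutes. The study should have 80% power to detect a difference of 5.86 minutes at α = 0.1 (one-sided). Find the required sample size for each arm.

For two equal groups, n per group = 2·((z_α + z_β)·σ/δ)².
z_α = 1.282; z_β = 0.842 (power 80%).
n = 2 × (2.124 × 19.6 / 5.86)² = 2 × 50.47 = 100.94
Round up: n = 101 per group.

101 per group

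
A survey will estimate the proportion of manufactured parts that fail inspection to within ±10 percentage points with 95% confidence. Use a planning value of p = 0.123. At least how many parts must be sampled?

n = 42

For a proportion with margin E = 0.1 at 95% confidence, z = 1.960.
n = p̂(1−p̂)(z/E)² = 0.123 × 0.877 × (1.960/0.1)² = 41.44
Round up: n = 42.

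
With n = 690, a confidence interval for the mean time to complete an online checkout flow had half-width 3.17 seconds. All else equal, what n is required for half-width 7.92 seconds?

111

Margin of error scales as 1/√n, so n₂ = n₁·(E₁/E₂)².
n₂ = 690 × (3.17/7.92)² = 690 × 0.1602 = 110.54
Round up: n₂ = 111.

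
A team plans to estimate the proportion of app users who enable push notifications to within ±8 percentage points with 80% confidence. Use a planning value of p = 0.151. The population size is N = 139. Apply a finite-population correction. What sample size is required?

27

For a proportion with margin E = 0.08 at 80% confidence, z = 1.282.
n = p̂(1−p̂)(z/E)² = 0.151 × 0.849 × (1.282/0.08)² = 32.92 — call this n₀.
Finite-population correction with N = 139: n = n₀ / (1 + (n₀−1)/N) = 32.92 / 1.23 = 26.76
Round up: n = 27.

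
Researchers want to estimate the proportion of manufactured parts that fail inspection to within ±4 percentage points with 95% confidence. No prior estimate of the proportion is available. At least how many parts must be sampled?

601

For a proportion with margin E = 0.04 at 95% confidence, z = 1.960.
With no prior estimate, use p = 0.5, which maximizes p(1−p) at 0.25.
n = 0.25 × (z/E)² = 0.25 × (1.960/0.04)² = 600.25
Round up: n = 601.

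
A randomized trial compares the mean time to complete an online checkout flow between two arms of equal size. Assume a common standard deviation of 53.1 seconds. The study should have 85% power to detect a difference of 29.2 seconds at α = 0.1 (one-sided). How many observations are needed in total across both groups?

72 total

For two equal groups, n per group = 2·((z_α + z_β)·σ/δ)².
z_α = 1.282; z_β = 1.036 (power 85%).
n = 2 × (2.318 × 53.1 / 29.2)² = 2 × 17.77 = 35.54
Round up: n = 36 per group.
Total across both groups: 2 × 36 = 72.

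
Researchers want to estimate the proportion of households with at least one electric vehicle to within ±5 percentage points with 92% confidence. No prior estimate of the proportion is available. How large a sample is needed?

For a proportion with margin E = 0.05 at 92% confidence, z = 1.751.
With no prior estimate, use p = 0.5, which maximizes p(1−p) at 0.25.
n = 0.25 × (z/E)² = 0.25 × (1.751/0.05)² = 306.60
Round up: n = 307.

n = 307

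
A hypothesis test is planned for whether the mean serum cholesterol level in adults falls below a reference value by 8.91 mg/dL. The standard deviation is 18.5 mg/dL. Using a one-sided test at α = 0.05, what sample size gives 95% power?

For a one-sample z-test, n = ((z_α + z_β)·σ/δ)².
z_α = 1.645 (one-sided α = 0.05); z_β = 1.645 (power 95% → β = 0.05).
n = (3.290 × 18.5 / 8.91)² = 46.66
Round up: n = 47.

47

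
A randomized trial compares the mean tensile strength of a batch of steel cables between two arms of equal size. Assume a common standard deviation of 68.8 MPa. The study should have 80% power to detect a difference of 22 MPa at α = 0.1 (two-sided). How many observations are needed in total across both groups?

242 total

For two equal groups, n per group = 2·((z_{α/2} + z_β)·σ/δ)².
z_{α/2} = 1.645; z_β = 0.842 (power 80%).
n = 2 × (2.487 × 68.8 / 22)² = 2 × 60.49 = 120.98
Round up: n = 121 per group.
Total across both groups: 2 × 121 = 242.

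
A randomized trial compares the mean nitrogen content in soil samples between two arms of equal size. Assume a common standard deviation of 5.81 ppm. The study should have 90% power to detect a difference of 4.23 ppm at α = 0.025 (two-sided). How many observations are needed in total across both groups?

94 total

For two equal groups, n per group = 2·((z_{α/2} + z_β)·σ/δ)².
z_{α/2} = 2.241; z_β = 1.282 (power 90%).
n = 2 × (3.523 × 5.81 / 4.23)² = 2 × 23.42 = 46.84
Round up: n = 47 per group.
Total across both groups: 2 × 47 = 94.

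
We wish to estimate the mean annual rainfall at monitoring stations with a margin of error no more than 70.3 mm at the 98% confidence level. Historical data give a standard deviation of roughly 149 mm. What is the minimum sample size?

For a mean, the margin of error is E = z·σ/√n, so n = (zσ/E)².
At 98% confidence, z = 2.326.
n = (2.326 × 149 / 70.3)² = 24.30
Round up: n = 25.

25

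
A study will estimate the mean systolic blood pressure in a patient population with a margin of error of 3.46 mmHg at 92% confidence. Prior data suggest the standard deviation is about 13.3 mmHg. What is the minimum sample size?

46

For a mean, the margin of error is E = z·σ/√n, so n = (zσ/E)².
At 92% confidence, z = 1.751.
n = (1.751 × 13.3 / 3.46)² = 45.30
Round up: n = 46.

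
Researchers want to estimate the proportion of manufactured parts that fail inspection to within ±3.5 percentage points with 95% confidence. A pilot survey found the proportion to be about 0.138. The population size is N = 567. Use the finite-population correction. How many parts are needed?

226

For a proportion with margin E = 0.035 at 95% confidence, z = 1.960.
n = p̂(1−p̂)(z/E)² = 0.138 × 0.862 × (1.960/0.035)² = 373.05 — call this n₀.
Finite-population correction with N = 567: n = n₀ / (1 + (n₀−1)/N) = 373.05 / 1.656 = 225.27
Round up: n = 226.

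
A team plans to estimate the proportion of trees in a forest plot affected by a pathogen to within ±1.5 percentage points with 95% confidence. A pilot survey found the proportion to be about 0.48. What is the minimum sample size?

n = 4262

For a proportion with margin E = 0.015 at 95% confidence, z = 1.960.
n = p̂(1−p̂)(z/E)² = 0.48 × 0.52 × (1.960/0.015)² = 4261.61
Round up: n = 4262.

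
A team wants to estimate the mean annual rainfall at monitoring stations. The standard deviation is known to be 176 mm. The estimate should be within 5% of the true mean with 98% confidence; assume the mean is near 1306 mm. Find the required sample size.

40

For a mean, the margin of error is E = z·σ/√n, so n = (zσ/E)².
At 98% confidence, z = 2.326.
E = 5% of 1306 = 65.3 mm.
n = (2.326 × 176 / 65.3)² = 39.30
Round up: n = 40.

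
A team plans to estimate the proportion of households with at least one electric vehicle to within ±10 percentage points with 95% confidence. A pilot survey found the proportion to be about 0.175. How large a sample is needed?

For a proportion with margin E = 0.1 at 95% confidence, z = 1.960.
n = p̂(1−p̂)(z/E)² = 0.175 × 0.825 × (1.960/0.1)² = 55.46
Round up: n = 56.

56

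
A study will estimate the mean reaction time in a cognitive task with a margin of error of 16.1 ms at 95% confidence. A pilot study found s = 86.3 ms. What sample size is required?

For a mean, the margin of error is E = z·σ/√n, so n = (zσ/E)².
At 95% confidence, z = 1.960.
n = (1.960 × 86.3 / 16.1)² = 110.38
Round up: n = 111.

111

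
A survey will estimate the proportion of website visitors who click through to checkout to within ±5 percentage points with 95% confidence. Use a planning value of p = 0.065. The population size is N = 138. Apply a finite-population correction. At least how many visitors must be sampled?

n = 56

For a proportion with margin E = 0.05 at 95% confidence, z = 1.960.
n = p̂(1−p̂)(z/E)² = 0.065 × 0.935 × (1.960/0.05)² = 93.39 — call this n₀.
Finite-population correction with N = 138: n = n₀ / (1 + (n₀−1)/N) = 93.39 / 1.669 = 55.96
Round up: n = 56.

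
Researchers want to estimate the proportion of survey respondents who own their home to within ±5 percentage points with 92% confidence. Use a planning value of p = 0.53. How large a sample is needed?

For a proportion with margin E = 0.05 at 92% confidence, z = 1.751.
n = p̂(1−p̂)(z/E)² = 0.53 × 0.47 × (1.751/0.05)² = 305.50
Round up: n = 306.

306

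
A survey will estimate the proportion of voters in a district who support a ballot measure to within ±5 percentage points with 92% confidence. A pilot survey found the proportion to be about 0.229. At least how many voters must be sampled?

For a proportion with margin E = 0.05 at 92% confidence, z = 1.751.
n = p̂(1−p̂)(z/E)² = 0.229 × 0.771 × (1.751/0.05)² = 216.53
Round up: n = 217.

n = 217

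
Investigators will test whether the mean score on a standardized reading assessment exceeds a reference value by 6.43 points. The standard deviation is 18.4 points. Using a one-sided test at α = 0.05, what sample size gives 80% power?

51

For a one-sample z-test, n = ((z_α + z_β)·σ/δ)².
z_α = 1.645 (one-sided α = 0.05); z_β = 0.842 (power 80% → β = 0.2).
n = (2.487 × 18.4 / 6.43)² = 50.65
Round up: n = 51.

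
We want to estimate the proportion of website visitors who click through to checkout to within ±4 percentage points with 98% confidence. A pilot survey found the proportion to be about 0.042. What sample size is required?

For a proportion with margin E = 0.04 at 98% confidence, z = 2.326.
n = p̂(1−p̂)(z/E)² = 0.042 × 0.958 × (2.326/0.04)² = 136.05
Round up: n = 137.

n = 137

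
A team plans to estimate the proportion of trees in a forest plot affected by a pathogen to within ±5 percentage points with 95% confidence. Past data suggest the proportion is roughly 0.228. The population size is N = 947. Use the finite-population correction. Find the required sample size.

For a proportion with margin E = 0.05 at 95% confidence, z = 1.960.
n = p̂(1−p̂)(z/E)² = 0.228 × 0.772 × (1.960/0.05)² = 270.47 — call this n₀.
Finite-population correction with N = 947: n = n₀ / (1 + (n₀−1)/N) = 270.47 / 1.285 = 210.48
Round up: n = 211.

211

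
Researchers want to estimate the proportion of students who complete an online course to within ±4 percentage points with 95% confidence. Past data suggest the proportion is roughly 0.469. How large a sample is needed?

For a proportion with margin E = 0.04 at 95% confidence, z = 1.960.
n = p̂(1−p̂)(z/E)² = 0.469 × 0.531 × (1.960/0.04)² = 597.94
Round up: n = 598.

598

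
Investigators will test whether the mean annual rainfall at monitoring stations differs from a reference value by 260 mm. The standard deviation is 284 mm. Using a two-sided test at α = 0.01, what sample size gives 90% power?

18

For a one-sample z-test, n = ((z_{α/2} + z_β)·σ/δ)².
z_{α/2} = 2.576 (two-sided α = 0.01); z_β = 1.282 (power 90% → β = 0.1).
n = (3.858 × 284 / 260)² = 17.76
Round up: n = 18.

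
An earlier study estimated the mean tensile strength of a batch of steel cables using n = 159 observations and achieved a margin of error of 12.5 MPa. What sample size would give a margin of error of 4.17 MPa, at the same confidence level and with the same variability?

Margin of error scales as 1/√n, so n₂ = n₁·(E₁/E₂)².
n₂ = 159 × (12.5/4.17)² = 159 × 8.986 = 1428.77
Round up: n₂ = 1429.

n = 1429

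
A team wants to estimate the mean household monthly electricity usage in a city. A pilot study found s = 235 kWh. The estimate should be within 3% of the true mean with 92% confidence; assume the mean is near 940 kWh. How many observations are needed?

n = 213

For a mean, the margin of error is E = z·σ/√n, so n = (zσ/E)².
At 92% confidence, z = 1.751.
E = 3% of 940 = 28.2 kWh.
n = (1.751 × 235 / 28.2)² = 212.92
Round up: n = 213.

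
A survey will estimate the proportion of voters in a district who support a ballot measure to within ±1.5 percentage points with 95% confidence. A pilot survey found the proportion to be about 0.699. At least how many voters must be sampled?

For a proportion with margin E = 0.015 at 95% confidence, z = 1.960.
n = p̂(1−p̂)(z/E)² = 0.699 × 0.301 × (1.960/0.015)² = 3592.31
Round up: n = 3593.

3593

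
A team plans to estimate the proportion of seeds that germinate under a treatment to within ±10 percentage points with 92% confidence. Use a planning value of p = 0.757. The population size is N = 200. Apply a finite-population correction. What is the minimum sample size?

n = 45

For a proportion with margin E = 0.1 at 92% confidence, z = 1.751.
n = p̂(1−p̂)(z/E)² = 0.757 × 0.243 × (1.751/0.1)² = 56.40 — call this n₀.
Finite-population correction with N = 200: n = n₀ / (1 + (n₀−1)/N) = 56.40 / 1.277 = 44.17
Round up: n = 45.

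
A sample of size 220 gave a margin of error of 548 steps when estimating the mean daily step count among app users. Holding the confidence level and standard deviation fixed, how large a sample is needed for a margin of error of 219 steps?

Margin of error scales as 1/√n, so n₂ = n₁·(E₁/E₂)².
n₂ = 220 × (548/219)² = 220 × 6.261 = 1377.42
Round up: n₂ = 1378.

1378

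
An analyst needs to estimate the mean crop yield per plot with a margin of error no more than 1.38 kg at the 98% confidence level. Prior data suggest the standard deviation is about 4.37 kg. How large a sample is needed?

55

For a mean, the margin of error is E = z·σ/√n, so n = (zσ/E)².
At 98% confidence, z = 2.326.
n = (2.326 × 4.37 / 1.38)² = 54.25
Round up: n = 55.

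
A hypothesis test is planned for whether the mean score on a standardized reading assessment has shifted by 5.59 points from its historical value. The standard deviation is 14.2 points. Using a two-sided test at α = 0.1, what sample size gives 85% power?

For a one-sample z-test, n = ((z_{α/2} + z_β)·σ/δ)².
z_{α/2} = 1.645 (two-sided α = 0.1); z_β = 1.036 (power 85% → β = 0.15).
n = (2.681 × 14.2 / 5.59)² = 46.38
Round up: n = 47.

47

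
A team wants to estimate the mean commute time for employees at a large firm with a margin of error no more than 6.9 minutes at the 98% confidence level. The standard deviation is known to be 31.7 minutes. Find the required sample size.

For a mean, the margin of error is E = z·σ/√n, so n = (zσ/E)².
At 98% confidence, z = 2.326.
n = (2.326 × 31.7 / 6.9)² = 114.19
Round up: n = 115.

n = 115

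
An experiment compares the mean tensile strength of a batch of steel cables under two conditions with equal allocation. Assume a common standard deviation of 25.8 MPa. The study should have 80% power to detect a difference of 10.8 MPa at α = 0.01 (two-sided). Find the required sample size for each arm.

134 per group

For two equal groups, n per group = 2·((z_{α/2} + z_β)·σ/δ)².
z_{α/2} = 2.576; z_β = 0.842 (power 80%).
n = 2 × (3.418 × 25.8 / 10.8)² = 2 × 66.67 = 133.34
Round up: n = 134 per group.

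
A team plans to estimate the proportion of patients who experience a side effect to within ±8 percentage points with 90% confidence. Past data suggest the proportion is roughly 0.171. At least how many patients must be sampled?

For a proportion with margin E = 0.08 at 90% confidence, z = 1.645.
n = p̂(1−p̂)(z/E)² = 0.171 × 0.829 × (1.645/0.08)² = 59.94
Round up: n = 60.

n = 60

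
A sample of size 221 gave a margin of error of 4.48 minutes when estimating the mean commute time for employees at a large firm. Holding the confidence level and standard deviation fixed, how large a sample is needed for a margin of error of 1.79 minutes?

1385

Margin of error scales as 1/√n, so n₂ = n₁·(E₁/E₂)².
n₂ = 221 × (4.48/1.79)² = 221 × 6.264 = 1384.34
Round up: n₂ = 1385.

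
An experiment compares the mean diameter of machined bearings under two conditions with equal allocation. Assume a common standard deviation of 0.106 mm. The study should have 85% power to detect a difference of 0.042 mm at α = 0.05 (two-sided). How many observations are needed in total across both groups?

For two equal groups, n per group = 2·((z_{α/2} + z_β)·σ/δ)².
z_{α/2} = 1.960; z_β = 1.036 (power 85%).
n = 2 × (2.996 × 0.106 / 0.042)² = 2 × 57.17 = 114.34
Round up: n = 115 per group.
Total across both groups: 2 × 115 = 230.

230 total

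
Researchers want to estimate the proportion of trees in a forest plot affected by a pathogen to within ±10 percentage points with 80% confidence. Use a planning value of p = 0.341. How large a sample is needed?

37

For a proportion with margin E = 0.1 at 80% confidence, z = 1.282.
n = p̂(1−p̂)(z/E)² = 0.341 × 0.659 × (1.282/0.1)² = 36.93
Round up: n = 37.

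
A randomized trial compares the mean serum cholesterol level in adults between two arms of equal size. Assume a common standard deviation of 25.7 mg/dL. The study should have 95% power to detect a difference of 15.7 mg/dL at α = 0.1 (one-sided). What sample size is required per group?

46 per group

For two equal groups, n per group = 2·((z_α + z_β)·σ/δ)².
z_α = 1.282; z_β = 1.645 (power 95%).
n = 2 × (2.927 × 25.7 / 15.7)² = 2 × 22.96 = 45.92
Round up: n = 46 per group.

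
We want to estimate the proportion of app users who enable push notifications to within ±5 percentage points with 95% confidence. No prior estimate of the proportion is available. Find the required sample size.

n = 385

For a proportion with margin E = 0.05 at 95% confidence, z = 1.960.
With no prior estimate, use p = 0.5, which maximizes p(1−p) at 0.25.
n = 0.25 × (z/E)² = 0.25 × (1.960/0.05)² = 384.16
Round up: n = 385.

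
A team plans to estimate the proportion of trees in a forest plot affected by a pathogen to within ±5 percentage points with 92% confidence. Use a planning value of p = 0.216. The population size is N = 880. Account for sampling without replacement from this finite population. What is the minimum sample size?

For a proportion with margin E = 0.05 at 92% confidence, z = 1.751.
n = p̂(1−p̂)(z/E)² = 0.216 × 0.784 × (1.751/0.05)² = 207.68 — call this n₀.
Finite-population correction with N = 880: n = n₀ / (1 + (n₀−1)/N) = 207.68 / 1.235 = 168.16
Round up: n = 169.

169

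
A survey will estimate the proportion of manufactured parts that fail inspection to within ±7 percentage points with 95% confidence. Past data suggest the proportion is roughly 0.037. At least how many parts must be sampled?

n = 28

For a proportion with margin E = 0.07 at 95% confidence, z = 1.960.
n = p̂(1−p̂)(z/E)² = 0.037 × 0.963 × (1.960/0.07)² = 27.93
Round up: n = 28.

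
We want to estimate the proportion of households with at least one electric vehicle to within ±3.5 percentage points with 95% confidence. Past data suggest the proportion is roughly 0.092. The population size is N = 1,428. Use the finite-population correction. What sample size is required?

222

For a proportion with margin E = 0.035 at 95% confidence, z = 1.960.
n = p̂(1−p̂)(z/E)² = 0.092 × 0.908 × (1.960/0.035)² = 261.97 — call this n₀.
Finite-population correction with N = 1,428: n = n₀ / (1 + (n₀−1)/N) = 261.97 / 1.183 = 221.45
Round up: n = 222.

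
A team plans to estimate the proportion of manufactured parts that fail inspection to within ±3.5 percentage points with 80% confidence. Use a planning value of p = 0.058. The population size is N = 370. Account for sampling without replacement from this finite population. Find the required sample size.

62

For a proportion with margin E = 0.035 at 80% confidence, z = 1.282.
n = p̂(1−p̂)(z/E)² = 0.058 × 0.942 × (1.282/0.035)² = 73.30 — call this n₀.
Finite-population correction with N = 370: n = n₀ / (1 + (n₀−1)/N) = 73.30 / 1.195 = 61.34
Round up: n = 62.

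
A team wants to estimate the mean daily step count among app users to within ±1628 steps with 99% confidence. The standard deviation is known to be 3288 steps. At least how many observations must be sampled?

n = 28

For a mean, the margin of error is E = z·σ/√n, so n = (zσ/E)².
At 99% confidence, z = 2.576.
n = (2.576 × 3288 / 1628)² = 27.07
Round up: n = 28.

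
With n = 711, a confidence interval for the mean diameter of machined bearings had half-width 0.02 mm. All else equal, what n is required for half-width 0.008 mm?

n = 4444

Margin of error scales as 1/√n, so n₂ = n₁·(E₁/E₂)².
n₂ = 711 × (0.02/0.008)² = 711 × 6.25 = 4443.75
Round up: n₂ = 4444.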